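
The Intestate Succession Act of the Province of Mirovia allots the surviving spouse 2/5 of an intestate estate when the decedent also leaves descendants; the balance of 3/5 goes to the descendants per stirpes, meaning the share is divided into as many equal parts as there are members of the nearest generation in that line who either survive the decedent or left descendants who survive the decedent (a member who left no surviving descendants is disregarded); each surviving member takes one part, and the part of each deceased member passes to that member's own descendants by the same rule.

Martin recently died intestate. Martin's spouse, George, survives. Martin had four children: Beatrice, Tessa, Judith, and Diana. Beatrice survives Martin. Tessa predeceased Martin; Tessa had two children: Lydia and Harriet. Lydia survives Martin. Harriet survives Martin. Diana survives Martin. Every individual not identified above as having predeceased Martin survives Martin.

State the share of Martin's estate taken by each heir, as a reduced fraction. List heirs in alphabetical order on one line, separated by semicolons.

George, as surviving spouse, takes 2/5.
The remaining 3/5 passes to Martin's descendants per stirpes.
The 3/5 is divided into 4 equal shares of 3/20 among Beatrice, Tessa, Judith, Diana.
Beatrice is living and takes 3/20.
Tessa predeceased; the 3/20 allotted to Tessa's branch passes to Tessa's issue by representation.
The 3/20 is divided into 2 equal shares of 3/40 among Lydia, Harriet.
Lydia is living and takes 3/40.
Harriet is living and takes 3/40.
Judith is living and takes 3/20.
Diana is living and takes 3/20.

Beatrice 3/20; Diana 3/20; George 2/5; Harriet 3/40; Judith 3/20; Lydia 3/40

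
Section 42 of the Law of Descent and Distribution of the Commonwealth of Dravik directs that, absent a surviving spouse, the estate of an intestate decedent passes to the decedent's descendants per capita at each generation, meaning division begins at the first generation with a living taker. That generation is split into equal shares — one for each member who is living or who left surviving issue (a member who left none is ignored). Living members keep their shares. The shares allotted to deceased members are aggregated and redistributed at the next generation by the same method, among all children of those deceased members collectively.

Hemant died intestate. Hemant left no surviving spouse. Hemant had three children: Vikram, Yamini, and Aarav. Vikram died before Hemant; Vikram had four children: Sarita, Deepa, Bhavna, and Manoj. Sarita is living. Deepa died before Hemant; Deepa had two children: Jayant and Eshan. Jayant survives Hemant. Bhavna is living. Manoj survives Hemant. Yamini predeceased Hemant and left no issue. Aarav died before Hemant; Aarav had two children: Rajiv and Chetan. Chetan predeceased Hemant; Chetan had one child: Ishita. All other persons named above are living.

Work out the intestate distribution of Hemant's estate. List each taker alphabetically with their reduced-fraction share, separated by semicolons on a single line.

Bhavna 1/6; Eshan 1/9; Ishita 1/9; Jayant 1/9; Manoj 1/6; Rajiv 1/6; Sarita 1/6

There is no surviving spouse, so the entire estate passes to Hemant's descendants per capita at each generation.
No one at generation 1 (Vikram, Aarav) is living; moving to the next generation.
At generation 2 (Sarita, Deepa, Bhavna, Manoj, Rajiv, Chetan) there are 6 shares of (1)/6 = 1/6 each.
Living: Sarita, Bhavna, Manoj, and Rajiv — each takes 1/6.
Deceased: Deepa and Chetan. Their combined 1/3 is pooled and carried to generation 3.
At generation 3 (Jayant, Eshan, Ishita) there are 3 shares of (1/3)/3 = 1/9 each.
Living: Jayant, Eshan, and Ishita — each takes 1/9.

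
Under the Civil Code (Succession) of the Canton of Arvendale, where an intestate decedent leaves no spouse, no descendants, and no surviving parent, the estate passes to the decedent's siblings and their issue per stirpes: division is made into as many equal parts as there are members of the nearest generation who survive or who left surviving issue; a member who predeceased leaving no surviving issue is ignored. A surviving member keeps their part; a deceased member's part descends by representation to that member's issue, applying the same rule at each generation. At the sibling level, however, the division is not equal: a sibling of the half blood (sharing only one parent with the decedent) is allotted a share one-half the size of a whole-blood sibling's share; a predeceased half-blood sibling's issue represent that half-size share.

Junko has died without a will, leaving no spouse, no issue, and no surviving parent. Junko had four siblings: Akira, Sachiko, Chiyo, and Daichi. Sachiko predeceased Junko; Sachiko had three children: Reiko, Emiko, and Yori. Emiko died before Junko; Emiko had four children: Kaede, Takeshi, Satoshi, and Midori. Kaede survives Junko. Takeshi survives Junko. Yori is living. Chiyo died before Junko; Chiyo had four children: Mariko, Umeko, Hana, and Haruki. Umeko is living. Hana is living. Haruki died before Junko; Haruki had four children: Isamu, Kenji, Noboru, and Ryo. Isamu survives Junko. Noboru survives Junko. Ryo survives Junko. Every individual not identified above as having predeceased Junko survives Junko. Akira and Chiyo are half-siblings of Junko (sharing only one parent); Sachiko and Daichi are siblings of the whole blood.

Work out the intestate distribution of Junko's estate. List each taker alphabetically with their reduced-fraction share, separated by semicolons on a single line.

No spouse, descendants, or parent survives, so the estate passes to Junko's siblings per stirpes.
Half-blood siblings count for one-half the weight of whole-blood siblings at the initial division.
Dividing 1 in proportion to weights (total weight 3): Akira (weight 1/2) → 1/6; Sachiko (weight 1) → 1/3; Chiyo (weight 1/2) → 1/6; Daichi (weight 1) → 1/3.
Akira is living and takes 1/6.
Sachiko predeceased; the 1/3 allotted to Sachiko's branch passes to Sachiko's issue by representation.
The 1/3 is divided into 3 equal shares of 1/9 among Reiko, Emiko, Yori.
Reiko is living and takes 1/9.
Emiko predeceased; the 1/9 allotted to Emiko's branch passes to Emiko's issue by representation.
The 1/9 is divided into 4 equal shares of 1/36 among Kaede, Takeshi, Satoshi, Midori.
Kaede is living and takes 1/36.
Takeshi is living and takes 1/36.
Satoshi is living and takes 1/36.
Midori is living and takes 1/36.
Yori is living and takes 1/9.
Chiyo predeceased; the 1/6 allotted to Chiyo's branch passes to Chiyo's issue by representation.
The 1/6 is divided into 4 equal shares of 1/24 among Mariko, Umeko, Hana, Haruki.
Mariko is living and takes 1/24.
Umeko is living and takes 1/24.
Hana is living and takes 1/24.
Haruki predeceased; the 1/24 allotted to Haruki's branch passes to Haruki's issue by representation.
The 1/24 is divided into 4 equal shares of 1/96 among Isamu, Kenji, Noboru, Ryo.
Isamu is living and takes 1/96.
Kenji is living and takes 1/96.
Noboru is living and takes 1/96.
Ryo is living and takes 1/96.
Daichi is living and takes 1/3.

Akira 1/6; Daichi 1/3; Hana 1/24; Isamu 1/96; Kaede 1/36; Kenji 1/96; Mariko 1/24; Midori 1/36; Noboru 1/96; Reiko 1/9; Ryo 1/96; Satoshi 1/36; Takeshi 1/36; Umeko 1/24; Yori 1/9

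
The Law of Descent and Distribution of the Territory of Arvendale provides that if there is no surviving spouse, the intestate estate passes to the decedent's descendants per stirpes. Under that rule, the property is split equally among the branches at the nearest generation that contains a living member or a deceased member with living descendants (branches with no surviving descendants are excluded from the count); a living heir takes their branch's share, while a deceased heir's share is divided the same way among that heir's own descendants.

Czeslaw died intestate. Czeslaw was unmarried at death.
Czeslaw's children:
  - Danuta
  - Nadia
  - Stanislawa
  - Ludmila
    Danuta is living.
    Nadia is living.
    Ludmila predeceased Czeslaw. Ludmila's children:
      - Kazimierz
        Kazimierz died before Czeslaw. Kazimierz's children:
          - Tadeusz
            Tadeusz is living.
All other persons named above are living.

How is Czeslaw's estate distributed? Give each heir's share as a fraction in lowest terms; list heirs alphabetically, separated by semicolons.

There is no surviving spouse, so the entire estate passes to Czeslaw's descendants per stirpes.
The estate is divided into 4 equal shares of 1/4 among Danuta, Nadia, Stanislawa, Ludmila.
Danuta is living and takes 1/4.
Nadia is living and takes 1/4.
Stanislawa is living and takes 1/4.
Ludmila predeceased; the 1/4 allotted to Ludmila's branch passes to Ludmila's issue by representation.
Kazimierz's line is the sole branch at this level, so the full 1/4 passes to Kazimierz's issue by representation.
Tadeusz is the sole taker at this level and receives the full 1/4.

Danuta 1/4; Nadia 1/4; Stanislawa 1/4; Tadeusz 1/4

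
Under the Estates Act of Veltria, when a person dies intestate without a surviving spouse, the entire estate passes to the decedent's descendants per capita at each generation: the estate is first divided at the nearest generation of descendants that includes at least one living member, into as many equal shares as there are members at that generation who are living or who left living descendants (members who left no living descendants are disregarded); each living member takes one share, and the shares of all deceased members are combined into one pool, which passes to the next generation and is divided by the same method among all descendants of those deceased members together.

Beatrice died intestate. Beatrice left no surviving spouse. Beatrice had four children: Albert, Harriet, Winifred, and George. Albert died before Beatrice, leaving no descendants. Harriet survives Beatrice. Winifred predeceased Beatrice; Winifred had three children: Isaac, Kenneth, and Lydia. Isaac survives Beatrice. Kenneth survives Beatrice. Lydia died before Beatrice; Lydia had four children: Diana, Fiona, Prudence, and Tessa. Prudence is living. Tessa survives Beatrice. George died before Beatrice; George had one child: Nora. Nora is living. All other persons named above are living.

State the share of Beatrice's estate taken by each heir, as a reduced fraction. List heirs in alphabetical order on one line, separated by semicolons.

There is no surviving spouse, so the entire estate passes to Beatrice's descendants per capita at each generation.
At generation 1 (Harriet, Winifred, George) there are 3 shares of (1)/3 = 1/3 each.
Living: Harriet — each takes 1/3.
Deceased: Winifred and George. Their combined 2/3 is pooled and carried to generation 2.
At generation 2 (Isaac, Kenneth, Lydia, Nora) there are 4 shares of (2/3)/4 = 1/6 each.
Living: Isaac, Kenneth, and Nora — each takes 1/6.
Deceased: Lydia. That 1/6 share is carried to generation 3.
At generation 3 (Diana, Fiona, Prudence, Tessa) there are 4 shares of (1/6)/4 = 1/24 each.
Living: Diana, Fiona, Prudence, and Tessa — each takes 1/24.

Diana 1/24; Fiona 1/24; Harriet 1/3; Isaac 1/6; Kenneth 1/6; Nora 1/6; Prudence 1/24; Tessa 1/24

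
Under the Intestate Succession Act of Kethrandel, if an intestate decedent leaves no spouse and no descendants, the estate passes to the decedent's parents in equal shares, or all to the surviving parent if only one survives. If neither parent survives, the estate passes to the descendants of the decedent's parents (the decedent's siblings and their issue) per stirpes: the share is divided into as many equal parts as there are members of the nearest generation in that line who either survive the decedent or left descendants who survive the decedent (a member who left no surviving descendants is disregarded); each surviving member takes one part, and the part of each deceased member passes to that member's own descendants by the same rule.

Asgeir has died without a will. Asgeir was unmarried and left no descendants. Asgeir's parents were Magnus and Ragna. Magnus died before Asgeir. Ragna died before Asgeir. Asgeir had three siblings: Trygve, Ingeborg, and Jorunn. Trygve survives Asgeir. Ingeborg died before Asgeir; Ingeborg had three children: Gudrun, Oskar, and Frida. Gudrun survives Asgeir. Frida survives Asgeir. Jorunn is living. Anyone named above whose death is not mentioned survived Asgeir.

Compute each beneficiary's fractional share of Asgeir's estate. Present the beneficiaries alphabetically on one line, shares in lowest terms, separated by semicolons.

Neither parent survives and there are no descendants, so the estate passes to Asgeir's siblings and their issue per stirpes.
The estate is divided into 3 equal shares of 1/3 among Trygve, Ingeborg, Jorunn.
Trygve is living and takes 1/3.
Ingeborg predeceased; the 1/3 allotted to Ingeborg's branch passes to Ingeborg's issue by representation.
The 1/3 is divided into 3 equal shares of 1/9 among Gudrun, Oskar, Frida.
Gudrun is living and takes 1/9.
Oskar is living and takes 1/9.
Frida is living and takes 1/9.
Jorunn is living and takes 1/3.

Frida 1/9; Gudrun 1/9; Jorunn 1/3; Oskar 1/9; Trygve 1/3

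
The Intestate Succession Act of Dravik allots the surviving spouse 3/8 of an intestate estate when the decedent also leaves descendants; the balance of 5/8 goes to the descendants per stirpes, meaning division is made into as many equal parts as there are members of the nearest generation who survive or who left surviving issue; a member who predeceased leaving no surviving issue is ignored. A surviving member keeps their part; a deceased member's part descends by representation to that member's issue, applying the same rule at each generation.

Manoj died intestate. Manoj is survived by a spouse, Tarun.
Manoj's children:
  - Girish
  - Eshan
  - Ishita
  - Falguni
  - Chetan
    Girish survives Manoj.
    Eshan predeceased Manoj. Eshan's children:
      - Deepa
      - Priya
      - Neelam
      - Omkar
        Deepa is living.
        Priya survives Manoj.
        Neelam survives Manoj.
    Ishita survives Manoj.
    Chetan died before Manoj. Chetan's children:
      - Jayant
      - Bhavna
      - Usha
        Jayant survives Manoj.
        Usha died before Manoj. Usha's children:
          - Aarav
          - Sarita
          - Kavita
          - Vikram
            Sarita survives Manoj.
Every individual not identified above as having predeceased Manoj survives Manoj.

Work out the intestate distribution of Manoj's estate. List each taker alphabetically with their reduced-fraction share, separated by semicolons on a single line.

Aarav 1/96; Bhavna 1/24; Deepa 1/32; Falguni 1/8; Girish 1/8; Ishita 1/8; Jayant 1/24; Kavita 1/96; Neelam 1/32; Omkar 1/32; Priya 1/32; Sarita 1/96; Tarun 3/8; Vikram 1/96

Tarun, as surviving spouse, takes 3/8.
The remaining 5/8 passes to Manoj's descendants per stirpes.
The 5/8 is divided into 5 equal shares of 1/8 among Girish, Eshan, Ishita, Falguni, Chetan.
Girish is living and takes 1/8.
Eshan predeceased; the 1/8 allotted to Eshan's branch passes to Eshan's issue by representation.
The 1/8 is divided into 4 equal shares of 1/32 among Deepa, Priya, Neelam, Omkar.
Deepa is living and takes 1/32.
Priya is living and takes 1/32.
Neelam is living and takes 1/32.
Omkar is living and takes 1/32.
Ishita is living and takes 1/8.
Falguni is living and takes 1/8.
Chetan predeceased; the 1/8 allotted to Chetan's branch passes to Chetan's issue by representation.
The 1/8 is divided into 3 equal shares of 1/24 among Jayant, Bhavna, Usha.
Jayant is living and takes 1/24.
Bhavna is living and takes 1/24.
Usha predeceased; the 1/24 allotted to Usha's branch passes to Usha's issue by representation.
The 1/24 is divided into 4 equal shares of 1/96 among Aarav, Sarita, Kavita, Vikram.
Aarav is living and takes 1/96.
Sarita is living and takes 1/96.
Kavita is living and takes 1/96.
Vikram is living and takes 1/96.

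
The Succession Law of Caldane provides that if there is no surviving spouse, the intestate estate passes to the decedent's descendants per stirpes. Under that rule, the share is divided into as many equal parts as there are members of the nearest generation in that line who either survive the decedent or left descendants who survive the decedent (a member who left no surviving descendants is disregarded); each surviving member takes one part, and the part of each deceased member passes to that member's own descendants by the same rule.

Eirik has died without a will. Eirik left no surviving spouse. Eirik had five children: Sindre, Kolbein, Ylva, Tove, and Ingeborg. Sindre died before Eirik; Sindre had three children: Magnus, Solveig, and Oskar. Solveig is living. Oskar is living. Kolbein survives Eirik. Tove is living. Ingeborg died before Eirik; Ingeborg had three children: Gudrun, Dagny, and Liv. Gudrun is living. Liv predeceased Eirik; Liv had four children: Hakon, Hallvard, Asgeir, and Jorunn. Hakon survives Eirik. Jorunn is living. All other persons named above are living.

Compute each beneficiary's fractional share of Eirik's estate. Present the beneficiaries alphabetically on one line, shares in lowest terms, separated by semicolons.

Asgeir 1/60; Dagny 1/15; Gudrun 1/15; Hakon 1/60; Hallvard 1/60; Jorunn 1/60; Kolbein 1/5; Magnus 1/15; Oskar 1/15; Solveig 1/15; Tove 1/5; Ylva 1/5

There is no surviving spouse, so the entire estate passes to Eirik's descendants per stirpes.
The estate is divided into 5 equal shares of 1/5 among Sindre, Kolbein, Ylva, Tove, Ingeborg.
Sindre predeceased; the 1/5 allotted to Sindre's branch passes to Sindre's issue by representation.
The 1/5 is divided into 3 equal shares of 1/15 among Magnus, Solveig, Oskar.
Magnus is living and takes 1/15.
Solveig is living and takes 1/15.
Oskar is living and takes 1/15.
Kolbein is living and takes 1/5.
Ylva is living and takes 1/5.
Tove is living and takes 1/5.
Ingeborg predeceased; the 1/5 allotted to Ingeborg's branch passes to Ingeborg's issue by representation.
The 1/5 is divided into 3 equal shares of 1/15 among Gudrun, Dagny, Liv.
Gudrun is living and takes 1/15.
Dagny is living and takes 1/15.
Liv predeceased; the 1/15 allotted to Liv's branch passes to Liv's issue by representation.
The 1/15 is divided into 4 equal shares of 1/60 among Hakon, Hallvard, Asgeir, Jorunn.
Hakon is living and takes 1/60.
Hallvard is living and takes 1/60.
Asgeir is living and takes 1/60.
Jorunn is living and takes 1/60.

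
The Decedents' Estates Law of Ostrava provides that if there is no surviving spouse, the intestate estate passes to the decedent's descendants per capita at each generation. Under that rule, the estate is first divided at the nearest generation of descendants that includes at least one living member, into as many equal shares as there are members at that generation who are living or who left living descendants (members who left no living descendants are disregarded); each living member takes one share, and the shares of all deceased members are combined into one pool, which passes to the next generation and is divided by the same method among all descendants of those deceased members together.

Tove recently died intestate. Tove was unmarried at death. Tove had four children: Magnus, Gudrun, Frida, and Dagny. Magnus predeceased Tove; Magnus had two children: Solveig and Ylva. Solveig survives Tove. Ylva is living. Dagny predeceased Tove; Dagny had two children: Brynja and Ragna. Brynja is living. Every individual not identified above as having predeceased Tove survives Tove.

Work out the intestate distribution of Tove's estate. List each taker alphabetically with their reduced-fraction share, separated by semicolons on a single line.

There is no surviving spouse, so the entire estate passes to Tove's descendants per capita at each generation.
At generation 1 (Magnus, Gudrun, Frida, Dagny) there are 4 shares of (1)/4 = 1/4 each.
Living: Gudrun and Frida — each takes 1/4.
Deceased: Magnus and Dagny. Their combined 1/2 is pooled and carried to generation 2.
At generation 2 (Solveig, Ylva, Brynja, Ragna) there are 4 shares of (1/2)/4 = 1/8 each.
Living: Solveig, Ylva, Brynja, and Ragna — each takes 1/8.

Brynja 1/8; Frida 1/4; Gudrun 1/4; Ragna 1/8; Solveig 1/8; Ylva 1/8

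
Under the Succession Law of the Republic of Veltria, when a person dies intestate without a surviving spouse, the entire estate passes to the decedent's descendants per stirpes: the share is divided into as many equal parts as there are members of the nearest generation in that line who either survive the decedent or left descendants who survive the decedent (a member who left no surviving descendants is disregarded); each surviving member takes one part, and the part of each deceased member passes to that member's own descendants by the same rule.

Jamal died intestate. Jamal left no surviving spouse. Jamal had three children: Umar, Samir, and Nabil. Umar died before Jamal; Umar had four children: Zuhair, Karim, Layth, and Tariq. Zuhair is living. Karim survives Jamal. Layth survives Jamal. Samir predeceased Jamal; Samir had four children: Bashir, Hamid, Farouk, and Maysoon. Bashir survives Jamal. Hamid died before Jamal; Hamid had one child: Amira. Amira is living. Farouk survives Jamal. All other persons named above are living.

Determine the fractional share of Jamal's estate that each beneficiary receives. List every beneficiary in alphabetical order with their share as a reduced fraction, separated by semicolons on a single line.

There is no surviving spouse, so the entire estate passes to Jamal's descendants per stirpes.
The estate is divided into 3 equal shares of 1/3 among Umar, Samir, Nabil.
Umar predeceased; the 1/3 allotted to Umar's branch passes to Umar's issue by representation.
The 1/3 is divided into 4 equal shares of 1/12 among Zuhair, Karim, Layth, Tariq.
Zuhair is living and takes 1/12.
Karim is living and takes 1/12.
Layth is living and takes 1/12.
Tariq is living and takes 1/12.
Samir predeceased; the 1/3 allotted to Samir's branch passes to Samir's issue by representation.
The 1/3 is divided into 4 equal shares of 1/12 among Bashir, Hamid, Farouk, Maysoon.
Bashir is living and takes 1/12.
Hamid predeceased; the 1/12 allotted to Hamid's branch passes to Hamid's issue by representation.
Amira is the sole taker at this level and receives the full 1/12.
Farouk is living and takes 1/12.
Maysoon is living and takes 1/12.
Nabil is living and takes 1/3.

Amira 1/12; Bashir 1/12; Farouk 1/12; Karim 1/12; Layth 1/12; Maysoon 1/12; Nabil 1/3; Tariq 1/12; Zuhair 1/12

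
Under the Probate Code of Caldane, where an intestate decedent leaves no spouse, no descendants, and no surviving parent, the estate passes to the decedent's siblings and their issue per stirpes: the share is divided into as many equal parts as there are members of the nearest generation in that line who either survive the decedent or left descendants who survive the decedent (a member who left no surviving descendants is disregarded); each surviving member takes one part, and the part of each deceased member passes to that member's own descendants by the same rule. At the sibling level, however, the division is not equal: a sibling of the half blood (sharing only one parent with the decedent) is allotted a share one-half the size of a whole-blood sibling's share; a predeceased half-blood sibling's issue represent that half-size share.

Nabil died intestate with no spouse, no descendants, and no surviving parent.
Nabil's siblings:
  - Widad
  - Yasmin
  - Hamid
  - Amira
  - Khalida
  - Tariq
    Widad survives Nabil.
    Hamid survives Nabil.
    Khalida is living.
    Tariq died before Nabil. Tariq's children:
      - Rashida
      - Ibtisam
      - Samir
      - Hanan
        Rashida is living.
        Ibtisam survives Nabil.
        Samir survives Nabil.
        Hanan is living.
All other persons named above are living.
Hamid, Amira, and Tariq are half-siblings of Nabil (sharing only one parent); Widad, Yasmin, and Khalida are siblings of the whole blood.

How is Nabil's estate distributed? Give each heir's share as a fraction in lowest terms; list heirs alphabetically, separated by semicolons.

No spouse, descendants, or parent survives, so the estate passes to Nabil's siblings per stirpes.
Half-blood siblings count for one-half the weight of whole-blood siblings at the initial division.
Dividing 1 in proportion to weights (total weight 9/2): Widad (weight 1) → 2/9; Yasmin (weight 1) → 2/9; Hamid (weight 1/2) → 1/9; Amira (weight 1/2) → 1/9; Khalida (weight 1) → 2/9; Tariq (weight 1/2) → 1/9.
Widad is living and takes 2/9.
Yasmin is living and takes 2/9.
Hamid is living and takes 1/9.
Amira is living and takes 1/9.
Khalida is living and takes 2/9.
Tariq predeceased; the 1/9 allotted to Tariq's branch passes to Tariq's issue by representation.
The 1/9 is divided into 4 equal shares of 1/36 among Rashida, Ibtisam, Samir, Hanan.
Rashida is living and takes 1/36.
Ibtisam is living and takes 1/36.
Samir is living and takes 1/36.
Hanan is living and takes 1/36.

Amira 1/9; Hamid 1/9; Hanan 1/36; Ibtisam 1/36; Khalida 2/9; Rashida 1/36; Samir 1/36; Widad 2/9; Yasmin 2/9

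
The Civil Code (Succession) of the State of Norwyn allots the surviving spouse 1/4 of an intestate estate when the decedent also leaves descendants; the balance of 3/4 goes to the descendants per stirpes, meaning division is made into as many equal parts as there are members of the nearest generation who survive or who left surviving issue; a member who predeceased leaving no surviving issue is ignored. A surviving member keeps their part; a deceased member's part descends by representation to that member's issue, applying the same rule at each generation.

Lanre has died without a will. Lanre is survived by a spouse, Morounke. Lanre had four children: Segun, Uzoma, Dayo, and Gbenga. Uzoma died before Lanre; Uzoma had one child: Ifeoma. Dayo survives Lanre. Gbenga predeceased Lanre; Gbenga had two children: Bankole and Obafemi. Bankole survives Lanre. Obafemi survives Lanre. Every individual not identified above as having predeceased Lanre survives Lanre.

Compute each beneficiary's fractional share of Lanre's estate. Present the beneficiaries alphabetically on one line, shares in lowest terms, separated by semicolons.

Morounke, as surviving spouse, takes 1/4.
The remaining 3/4 passes to Lanre's descendants per stirpes.
The 3/4 is divided into 4 equal shares of 3/16 among Segun, Uzoma, Dayo, Gbenga.
Segun is living and takes 3/16.
Uzoma predeceased; the 3/16 allotted to Uzoma's branch passes to Uzoma's issue by representation.
Ifeoma is the sole taker at this level and receives the full 3/16.
Dayo is living and takes 3/16.
Gbenga predeceased; the 3/16 allotted to Gbenga's branch passes to Gbenga's issue by representation.
The 3/16 is divided into 2 equal shares of 3/32 among Bankole, Obafemi.
Bankole is living and takes 3/32.
Obafemi is living and takes 3/32.

Bankole 3/32; Dayo 3/16; Ifeoma 3/16; Morounke 1/4; Obafemi 3/32; Segun 3/16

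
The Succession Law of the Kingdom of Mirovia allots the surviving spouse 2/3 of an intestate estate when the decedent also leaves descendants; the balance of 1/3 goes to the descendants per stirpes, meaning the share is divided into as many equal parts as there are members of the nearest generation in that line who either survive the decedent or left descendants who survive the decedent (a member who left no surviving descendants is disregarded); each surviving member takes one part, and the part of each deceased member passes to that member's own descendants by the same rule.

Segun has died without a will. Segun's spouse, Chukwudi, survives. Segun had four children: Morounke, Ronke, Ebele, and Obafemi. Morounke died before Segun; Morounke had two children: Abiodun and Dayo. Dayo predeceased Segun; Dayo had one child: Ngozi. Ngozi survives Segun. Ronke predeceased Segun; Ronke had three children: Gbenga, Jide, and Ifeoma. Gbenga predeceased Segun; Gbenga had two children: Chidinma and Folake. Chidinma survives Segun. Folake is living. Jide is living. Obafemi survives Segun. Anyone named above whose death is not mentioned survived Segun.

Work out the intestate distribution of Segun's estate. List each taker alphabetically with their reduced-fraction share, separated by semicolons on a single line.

Chukwudi, as surviving spouse, takes 2/3.
The remaining 1/3 passes to Segun's descendants per stirpes.
The 1/3 is divided into 4 equal shares of 1/12 among Morounke, Ronke, Ebele, Obafemi.
Morounke predeceased; the 1/12 allotted to Morounke's branch passes to Morounke's issue by representation.
The 1/12 is divided into 2 equal shares of 1/24 among Abiodun, Dayo.
Abiodun is living and takes 1/24.
Dayo predeceased; the 1/24 allotted to Dayo's branch passes to Dayo's issue by representation.
Ngozi is the sole taker at this level and receives the full 1/24.
Ronke predeceased; the 1/12 allotted to Ronke's branch passes to Ronke's issue by representation.
The 1/12 is divided into 3 equal shares of 1/36 among Gbenga, Jide, Ifeoma.
Gbenga predeceased; the 1/36 allotted to Gbenga's branch passes to Gbenga's issue by representation.
The 1/36 is divided into 2 equal shares of 1/72 among Chidinma, Folake.
Chidinma is living and takes 1/72.
Folake is living and takes 1/72.
Jide is living and takes 1/36.
Ifeoma is living and takes 1/36.
Ebele is living and takes 1/12.
Obafemi is living and takes 1/12.

Abiodun 1/24; Chidinma 1/72; Chukwudi 2/3; Ebele 1/12; Folake 1/72; Ifeoma 1/36; Jide 1/36; Ngozi 1/24; Obafemi 1/12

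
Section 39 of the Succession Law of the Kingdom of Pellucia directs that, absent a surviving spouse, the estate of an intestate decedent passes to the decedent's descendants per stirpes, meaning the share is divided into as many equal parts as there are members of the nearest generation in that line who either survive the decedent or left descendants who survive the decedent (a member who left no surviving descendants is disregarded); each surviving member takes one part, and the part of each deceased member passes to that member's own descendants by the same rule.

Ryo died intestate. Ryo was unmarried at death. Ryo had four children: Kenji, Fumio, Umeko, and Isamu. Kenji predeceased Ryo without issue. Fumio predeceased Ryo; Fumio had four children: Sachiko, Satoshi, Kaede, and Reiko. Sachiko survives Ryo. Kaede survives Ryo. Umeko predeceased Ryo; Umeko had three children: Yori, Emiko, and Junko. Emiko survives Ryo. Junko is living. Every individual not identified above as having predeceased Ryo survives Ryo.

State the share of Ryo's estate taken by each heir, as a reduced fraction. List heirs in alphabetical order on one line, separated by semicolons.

Emiko 1/9; Isamu 1/3; Junko 1/9; Kaede 1/12; Reiko 1/12; Sachiko 1/12; Satoshi 1/12; Yori 1/9

There is no surviving spouse, so the entire estate passes to Ryo's descendants per stirpes.
Kenji left no surviving issue, so that branch lapses and is disregarded.
The estate is divided into 3 equal shares of 1/3 among Fumio, Umeko, Isamu.
Fumio predeceased; the 1/3 allotted to Fumio's branch passes to Fumio's issue by representation.
The 1/3 is divided into 4 equal shares of 1/12 among Sachiko, Satoshi, Kaede, Reiko.
Sachiko is living and takes 1/12.
Satoshi is living and takes 1/12.
Kaede is living and takes 1/12.
Reiko is living and takes 1/12.
Umeko predeceased; the 1/3 allotted to Umeko's branch passes to Umeko's issue by representation.
The 1/3 is divided into 3 equal shares of 1/9 among Yori, Emiko, Junko.
Yori is living and takes 1/9.
Emiko is living and takes 1/9.
Junko is living and takes 1/9.
Isamu is living and takes 1/3.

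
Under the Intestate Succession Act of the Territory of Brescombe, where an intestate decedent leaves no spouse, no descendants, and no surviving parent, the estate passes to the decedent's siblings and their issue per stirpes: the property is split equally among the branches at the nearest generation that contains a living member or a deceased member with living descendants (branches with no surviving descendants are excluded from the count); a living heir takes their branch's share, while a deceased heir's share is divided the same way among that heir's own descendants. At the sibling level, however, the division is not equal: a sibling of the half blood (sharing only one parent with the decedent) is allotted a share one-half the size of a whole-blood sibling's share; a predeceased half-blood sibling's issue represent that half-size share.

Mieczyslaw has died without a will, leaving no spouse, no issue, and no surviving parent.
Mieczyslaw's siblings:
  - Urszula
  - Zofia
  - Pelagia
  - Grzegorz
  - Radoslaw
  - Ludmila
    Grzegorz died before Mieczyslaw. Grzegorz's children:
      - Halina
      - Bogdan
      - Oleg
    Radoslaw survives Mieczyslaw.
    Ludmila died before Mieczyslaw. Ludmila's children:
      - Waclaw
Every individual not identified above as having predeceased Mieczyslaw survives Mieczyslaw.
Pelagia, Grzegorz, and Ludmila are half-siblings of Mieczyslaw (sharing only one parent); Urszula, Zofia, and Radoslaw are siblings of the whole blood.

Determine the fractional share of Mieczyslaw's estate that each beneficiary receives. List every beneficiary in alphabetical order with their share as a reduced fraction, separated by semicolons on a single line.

No spouse, descendants, or parent survives, so the estate passes to Mieczyslaw's siblings per stirpes.
Half-blood siblings count for one-half the weight of whole-blood siblings at the initial division.
Dividing 1 in proportion to weights (total weight 9/2): Urszula (weight 1) → 2/9; Zofia (weight 1) → 2/9; Pelagia (weight 1/2) → 1/9; Grzegorz (weight 1/2) → 1/9; Radoslaw (weight 1) → 2/9; Ludmila (weight 1/2) → 1/9.
Urszula is living and takes 2/9.
Zofia is living and takes 2/9.
Pelagia is living and takes 1/9.
Grzegorz predeceased; the 1/9 allotted to Grzegorz's branch passes to Grzegorz's issue by representation.
The 1/9 is divided into 3 equal shares of 1/27 among Halina, Bogdan, Oleg.
Halina is living and takes 1/27.
Bogdan is living and takes 1/27.
Oleg is living and takes 1/27.
Radoslaw is living and takes 2/9.
Ludmila predeceased; the 1/9 allotted to Ludmila's branch passes to Ludmila's issue by representation.
Waclaw is the sole taker at this level and receives the full 1/9.

Bogdan 1/27; Halina 1/27; Oleg 1/27; Pelagia 1/9; Radoslaw 2/9; Urszula 2/9; Waclaw 1/9; Zofia 2/9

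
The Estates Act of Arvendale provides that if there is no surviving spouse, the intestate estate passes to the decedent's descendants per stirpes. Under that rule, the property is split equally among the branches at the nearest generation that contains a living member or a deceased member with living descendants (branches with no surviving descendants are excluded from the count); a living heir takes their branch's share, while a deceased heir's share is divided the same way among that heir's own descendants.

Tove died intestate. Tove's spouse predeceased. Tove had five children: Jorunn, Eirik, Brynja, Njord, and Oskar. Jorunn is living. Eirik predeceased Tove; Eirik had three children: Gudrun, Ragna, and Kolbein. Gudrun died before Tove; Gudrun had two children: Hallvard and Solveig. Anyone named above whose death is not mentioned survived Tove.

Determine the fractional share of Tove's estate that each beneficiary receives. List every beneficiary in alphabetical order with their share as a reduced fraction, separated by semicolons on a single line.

There is no surviving spouse, so the entire estate passes to Tove's descendants per stirpes.
The estate is divided into 5 equal shares of 1/5 among Jorunn, Eirik, Brynja, Njord, Oskar.
Jorunn is living and takes 1/5.
Eirik predeceased; the 1/5 allotted to Eirik's branch passes to Eirik's issue by representation.
The 1/5 is divided into 3 equal shares of 1/15 among Gudrun, Ragna, Kolbein.
Gudrun predeceased; the 1/15 allotted to Gudrun's branch passes to Gudrun's issue by representation.
The 1/15 is divided into 2 equal shares of 1/30 among Hallvard, Solveig.
Hallvard is living and takes 1/30.
Solveig is living and takes 1/30.
Ragna is living and takes 1/15.
Kolbein is living and takes 1/15.
Brynja is living and takes 1/5.
Njord is living and takes 1/5.
Oskar is living and takes 1/5.

Brynja 1/5; Hallvard 1/30; Jorunn 1/5; Kolbein 1/15; Njord 1/5; Oskar 1/5; Ragna 1/15; Solveig 1/30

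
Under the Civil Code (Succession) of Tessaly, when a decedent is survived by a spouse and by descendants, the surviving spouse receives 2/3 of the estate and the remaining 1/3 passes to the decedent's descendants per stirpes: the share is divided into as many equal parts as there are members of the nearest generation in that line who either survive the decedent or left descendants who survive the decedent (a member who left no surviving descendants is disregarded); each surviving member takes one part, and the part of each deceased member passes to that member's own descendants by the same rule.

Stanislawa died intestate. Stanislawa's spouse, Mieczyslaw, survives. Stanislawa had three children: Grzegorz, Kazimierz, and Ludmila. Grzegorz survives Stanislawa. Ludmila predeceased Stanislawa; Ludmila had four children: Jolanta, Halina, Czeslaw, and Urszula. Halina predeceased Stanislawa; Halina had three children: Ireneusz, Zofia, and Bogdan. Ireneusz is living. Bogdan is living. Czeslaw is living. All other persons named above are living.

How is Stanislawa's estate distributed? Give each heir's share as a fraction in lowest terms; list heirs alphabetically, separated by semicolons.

Mieczyslaw, as surviving spouse, takes 2/3.
The remaining 1/3 passes to Stanislawa's descendants per stirpes.
The 1/3 is divided into 3 equal shares of 1/9 among Grzegorz, Kazimierz, Ludmila.
Grzegorz is living and takes 1/9.
Kazimierz is living and takes 1/9.
Ludmila predeceased; the 1/9 allotted to Ludmila's branch passes to Ludmila's issue by representation.
The 1/9 is divided into 4 equal shares of 1/36 among Jolanta, Halina, Czeslaw, Urszula.
Jolanta is living and takes 1/36.
Halina predeceased; the 1/36 allotted to Halina's branch passes to Halina's issue by representation.
The 1/36 is divided into 3 equal shares of 1/108 among Ireneusz, Zofia, Bogdan.
Ireneusz is living and takes 1/108.
Zofia is living and takes 1/108.
Bogdan is living and takes 1/108.
Czeslaw is living and takes 1/36.
Urszula is living and takes 1/36.

Bogdan 1/108; Czeslaw 1/36; Grzegorz 1/9; Ireneusz 1/108; Jolanta 1/36; Kazimierz 1/9; Mieczyslaw 2/3; Urszula 1/36; Zofia 1/108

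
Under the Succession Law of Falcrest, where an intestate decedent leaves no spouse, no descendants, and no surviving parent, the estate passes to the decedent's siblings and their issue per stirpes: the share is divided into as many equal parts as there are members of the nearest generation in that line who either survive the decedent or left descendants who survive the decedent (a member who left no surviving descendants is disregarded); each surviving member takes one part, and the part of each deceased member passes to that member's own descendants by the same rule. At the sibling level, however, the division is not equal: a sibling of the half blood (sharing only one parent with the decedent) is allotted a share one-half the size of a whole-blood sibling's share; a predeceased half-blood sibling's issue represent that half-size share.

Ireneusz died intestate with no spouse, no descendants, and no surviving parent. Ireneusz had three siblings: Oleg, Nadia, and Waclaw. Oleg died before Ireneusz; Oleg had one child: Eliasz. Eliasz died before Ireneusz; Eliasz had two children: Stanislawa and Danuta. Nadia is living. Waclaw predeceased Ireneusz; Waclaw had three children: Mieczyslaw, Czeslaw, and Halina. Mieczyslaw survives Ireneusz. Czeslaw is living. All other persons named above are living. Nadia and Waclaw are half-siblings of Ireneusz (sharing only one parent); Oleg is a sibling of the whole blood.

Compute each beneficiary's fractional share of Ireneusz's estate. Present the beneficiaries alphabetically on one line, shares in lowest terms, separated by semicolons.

No spouse, descendants, or parent survives, so the estate passes to Ireneusz's siblings per stirpes.
Half-blood siblings count for one-half the weight of whole-blood siblings at the initial division.
Dividing 1 in proportion to weights (total weight 2): Oleg (weight 1) → 1/2; Nadia (weight 1/2) → 1/4; Waclaw (weight 1/2) → 1/4.
Oleg predeceased; the 1/2 allotted to Oleg's branch passes to Oleg's issue by representation.
Eliasz's line is the sole branch at this level, so the full 1/2 passes to Eliasz's issue by representation.
The 1/2 is divided into 2 equal shares of 1/4 among Stanislawa, Danuta.
Stanislawa is living and takes 1/4.
Danuta is living and takes 1/4.
Nadia is living and takes 1/4.
Waclaw predeceased; the 1/4 allotted to Waclaw's branch passes to Waclaw's issue by representation.
The 1/4 is divided into 3 equal shares of 1/12 among Mieczyslaw, Czeslaw, Halina.
Mieczyslaw is living and takes 1/12.
Czeslaw is living and takes 1/12.
Halina is living and takes 1/12.

Czeslaw 1/12; Danuta 1/4; Halina 1/12; Mieczyslaw 1/12; Nadia 1/4; Stanislawa 1/4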